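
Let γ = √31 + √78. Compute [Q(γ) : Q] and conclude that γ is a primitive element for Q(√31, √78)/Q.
[Q(γ) : Q] = 4 (equivalently, Q(γ) = Q(√31, √78))

Obviously Q(γ) ⊆ Q(√31, √78), and [Q(√31, √78):Q] = 4 (since 31, 78 are distinct squarefree integers > 1 with 2418 not a perfect square). To show equality we compute the minimal polynomial of γ. From γ = √31 + √78: γ^2 = 31 + 2√(2418) + 78 = 109 + 2√(2418), so γ^2 - 109 = 2√(2418); squaring, (γ^2 - 109)^2 = 4·2418, i.e. γ^4 - 218γ^2 + 11881 - 9672 = 0, i.e. γ^4 - 218γ^2 + 2209 = 0. So γ is a root of x^4 - 218x^2 + 2209. This polynomial is irreducible over Q: it has no rational root (each ±√31 ± √78 is irrational), and any factorization into two quadratics over Q would force √(2418) ∈ Q (pairing opposite roots) or √31, √78 ∈ Q (other pairings), all impossible. Hence [Q(γ):Q] = 4 = [Q(√31, √78):Q], so Q(γ) = Q(√31, √78).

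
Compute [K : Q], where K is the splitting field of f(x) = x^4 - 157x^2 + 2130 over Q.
[K : Q] = 4

Solving the quadratic in x^2: x^2 = (157 ± √(157^2 - 4·2130))/2 = (157 ± √16129)/2 = (157 ± 127)/2, giving x^2 = 142 or x^2 = 15. So f(x) = (x^2 - 142)(x^2 - 15) and the roots of f are ±√142, ±√15. Hence the splitting field is K = Q(√142, √15). Since 142 and 15 are distinct squarefree integers > 1, their product 2130 is not a perfect square, so √15 ∉ Q(√142). By the tower law [K:Q] = [Q(√142,√15):Q(√142)] · [Q(√142):Q] = 2 · 2 = 4.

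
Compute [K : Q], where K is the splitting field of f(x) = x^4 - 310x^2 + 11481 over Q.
[K : Q] = 4

Solving the quadratic in x^2: x^2 = (310 ± √(310^2 - 4·11481))/2 = (310 ± √50176)/2 = (310 ± 224)/2, giving x^2 = 43 or x^2 = 267. So f(x) = (x^2 - 43)(x^2 - 267) and the roots of f are ±√43, ±√267. Hence the splitting field is K = Q(√43, √267). Since 43 and 267 are distinct squarefree integers > 1, their product 11481 is not a perfect square, so √267 ∉ Q(√43). By the tower law [K:Q] = [Q(√43,√267):Q(√43)] · [Q(√43):Q] = 2 · 2 = 4.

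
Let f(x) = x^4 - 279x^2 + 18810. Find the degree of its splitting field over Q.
[K : Q] = 4

Solving the quadratic in x^2: x^2 = (279 ± √(279^2 - 4·18810))/2 = (279 ± √2601)/2 = (279 ± 51)/2, giving x^2 = 114 or x^2 = 165. So f(x) = (x^2 - 114)(x^2 - 165) and the roots of f are ±√114, ±√165. Hence the splitting field is K = Q(√114, √165). Since 114 and 165 are distinct squarefree integers > 1, their product 18810 is not a perfect square, so √165 ∉ Q(√114). By the tower law [K:Q] = [Q(√114,√165):Q(√114)] · [Q(√114):Q] = 2 · 2 = 4.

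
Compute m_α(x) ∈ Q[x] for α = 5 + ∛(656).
m_α(x) = x^3 - 15x^2 + 75x - 781

Set β = α - 5 = ∛(656), so β^3 = 656. Then (α - 5)^3 - 656 = 0, i.e. α is a root of g(x) = (x - 5)^3 - 656 = x^3 - 15x^2 + 75x - 781. Since g(x) = h(x - 5) where h(x) = x^3 - 656, and h is irreducible over Q (because 656 is not a perfect cube, so h has no rational root, and a monic cubic with no rational root is irreducible), g is also irreducible (irreducibility is preserved under the substitution x → x - 5). Hence m_α(x) = x^3 - 15x^2 + 75x - 781.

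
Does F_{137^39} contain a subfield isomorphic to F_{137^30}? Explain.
No: F_{137^30} is not a subfield of F_{137^39}

F_{p^m} embeds in F_{p^n} iff m | n. Here 30 ∤ 39 (since 39 = 1·30 + 9 with remainder 9 ≠ 0), so F_{137^30} is not a subfield of F_{137^39}. Equivalently: if it were, the tower law would give 30 = [F_{137^30}:F_137] dividing [F_{137^39}:F_137] = 39, contradiction.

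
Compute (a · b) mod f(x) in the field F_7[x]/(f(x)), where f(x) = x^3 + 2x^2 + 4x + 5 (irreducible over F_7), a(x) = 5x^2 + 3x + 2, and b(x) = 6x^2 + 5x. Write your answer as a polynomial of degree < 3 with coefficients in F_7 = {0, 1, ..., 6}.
a · b ≡ 4x^2 + 5x + 1 (mod f(x))

Multiply in F_7[x]: a(x)·b(x) = (5x^2 + 3x + 2)·(6x^2 + 5x) = 2x^4 + x^3 + 6x^2 + 3x. This has degree ≥ 3, so divide by f(x) over F_7: 2x^4 + x^3 + 6x^2 + 3x = (2x + 4)·(x^3 + 2x^2 + 4x + 5) + (4x^2 + 5x + 1). Hence a·b ≡ 4x^2 + 5x + 1 (mod f). (F_7[x]/(f) is a field with 7^3 = 343 elements since f is irreducible of degree 3.)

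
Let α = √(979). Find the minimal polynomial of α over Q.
m_α(x) = x^2 - 979

α satisfies α^2 - 979 = 0, so x^2 - 979 annihilates α. Since d = 979 is squarefree and ≠ 1, it is not a perfect square in Q, so x^2 - 979 has no rational root and is therefore irreducible over Q (a degree-2 polynomial over a field is irreducible iff it has no root). Hence m_α(x) = x^2 - 979.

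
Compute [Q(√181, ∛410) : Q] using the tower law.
[Q(√181, ∛410) : Q] = 6

Let L = Q(√181, ∛410). Since Q(√181) ⊂ L and [Q(√181):Q] = 2, the tower law gives 2 | [L:Q]. Likewise Q(∛410) ⊂ L with [Q(∛410):Q] = 3 (because 410 is not a perfect cube), so 3 | [L:Q]. As gcd(2,3) = 1, [L:Q] is divisible by 6. Conversely L is generated over Q by √181 and ∛410, so [L:Q] ≤ 2·3 = 6. Therefore [Q(√181, ∛410) : Q] = 6.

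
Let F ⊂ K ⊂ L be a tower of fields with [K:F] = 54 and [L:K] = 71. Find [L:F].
[L:F] = 3834

The tower law says that for any tower of field extensions F ⊂ K ⊂ L with finite degrees, [L:F] = [L:K] · [K:F]. Here this gives [L:F] = 71 · 54 = 3834.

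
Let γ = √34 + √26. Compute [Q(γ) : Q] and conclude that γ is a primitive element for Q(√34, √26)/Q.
[Q(γ) : Q] = 4 (equivalently, Q(γ) = Q(√34, √26))

Obviously Q(γ) ⊆ Q(√34, √26), and [Q(√34, √26):Q] = 4 (since 34, 26 are distinct squarefree integers > 1 with 884 not a perfect square). To show equality we compute the minimal polynomial of γ. From γ = √34 + √26: γ^2 = 34 + 2√(884) + 26 = 60 + 2√(884), so γ^2 - 60 = 2√(884); squaring, (γ^2 - 60)^2 = 4·884, i.e. γ^4 - 120γ^2 + 3600 - 3536 = 0, i.e. γ^4 - 120γ^2 + 64 = 0. So γ is a root of x^4 - 120x^2 + 64. This polynomial is irreducible over Q: it has no rational root (each ±√34 ± √26 is irrational), and any factorization into two quadratics over Q would force √(884) ∈ Q (pairing opposite roots) or √34, √26 ∈ Q (other pairings), all impossible. Hence [Q(γ):Q] = 4 = [Q(√34, √26):Q], so Q(γ) = Q(√34, √26).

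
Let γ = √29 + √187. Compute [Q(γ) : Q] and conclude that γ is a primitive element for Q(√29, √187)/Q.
[Q(γ) : Q] = 4 (equivalently, Q(γ) = Q(√29, √187))

Obviously Q(γ) ⊆ Q(√29, √187), and [Q(√29, √187):Q] = 4 (since 29, 187 are distinct squarefree integers > 1 with 5423 not a perfect square). To show equality we compute the minimal polynomial of γ. From γ = √29 + √187: γ^2 = 29 + 2√(5423) + 187 = 216 + 2√(5423), so γ^2 - 216 = 2√(5423); squaring, (γ^2 - 216)^2 = 4·5423, i.e. γ^4 - 432γ^2 + 46656 - 21692 = 0, i.e. γ^4 - 432γ^2 + 24964 = 0. So γ is a root of x^4 - 432x^2 + 24964. This polynomial is irreducible over Q: it has no rational root (each ±√29 ± √187 is irrational), and any factorization into two quadratics over Q would force √(5423) ∈ Q (pairing opposite roots) or √29, √187 ∈ Q (other pairings), all impossible. Hence [Q(γ):Q] = 4 = [Q(√29, √187):Q], so Q(γ) = Q(√29, √187).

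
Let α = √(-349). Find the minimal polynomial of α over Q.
m_α(x) = x^2 + 349

α satisfies α^2 + 349 = 0, so x^2 + 349 annihilates α. Since d = -349 is squarefree and ≠ 1, it is not a perfect square in Q, so x^2 + 349 has no rational root and is therefore irreducible over Q (a degree-2 polynomial over a field is irreducible iff it has no root). Hence m_α(x) = x^2 + 349.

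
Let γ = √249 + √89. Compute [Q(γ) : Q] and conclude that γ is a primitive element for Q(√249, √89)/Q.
[Q(γ) : Q] = 4 (equivalently, Q(γ) = Q(√249, √89))

Obviously Q(γ) ⊆ Q(√249, √89), and [Q(√249, √89):Q] = 4 (since 249, 89 are distinct squarefree integers > 1 with 22161 not a perfect square). To show equality we compute the minimal polynomial of γ. From γ = √249 + √89: γ^2 = 249 + 2√(22161) + 89 = 338 + 2√(22161), so γ^2 - 338 = 2√(22161); squaring, (γ^2 - 338)^2 = 4·22161, i.e. γ^4 - 676γ^2 + 114244 - 88644 = 0, i.e. γ^4 - 676γ^2 + 25600 = 0. So γ is a root of x^4 - 676x^2 + 25600. This polynomial is irreducible over Q: it has no rational root (each ±√249 ± √89 is irrational), and any factorization into two quadratics over Q would force √(22161) ∈ Q (pairing opposite roots) or √249, √89 ∈ Q (other pairings), all impossible. Hence [Q(γ):Q] = 4 = [Q(√249, √89):Q], so Q(γ) = Q(√249, √89).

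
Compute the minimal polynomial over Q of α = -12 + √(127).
m_α(x) = x^2 + 24x + 17

From α + 12 = √(127), squaring gives (α + 12)^2 = 127, i.e. α^2 + 24α + 144 = 127, so α^2 + 24α + 17 = 0. The discriminant of x^2 + 24x + 17 is (24)^2 - 4·(17) = 576 - 68 = 508, and 4·(127) is not a perfect square in Q since 127 is squarefree and ≠ 1. Hence x^2 + 24x + 17 is irreducible over Q and is the minimal polynomial of α.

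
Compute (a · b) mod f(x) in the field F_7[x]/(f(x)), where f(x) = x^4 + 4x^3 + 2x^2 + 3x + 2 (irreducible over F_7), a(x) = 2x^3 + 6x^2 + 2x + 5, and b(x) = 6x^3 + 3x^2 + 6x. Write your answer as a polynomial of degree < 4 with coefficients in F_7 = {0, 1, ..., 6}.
a · b ≡ 6x^3 (mod f(x))

Multiply in F_7[x]: a(x)·b(x) = (2x^3 + 6x^2 + 2x + 5)·(6x^3 + 3x^2 + 6x) = 5x^6 + 2x^3 + 6x^2 + 2x. This has degree ≥ 4, so divide by f(x) over F_7: 5x^6 + 2x^3 + 6x^2 + 2x = (5x^2 + x)·(x^4 + 4x^3 + 2x^2 + 3x + 2) + (6x^3). Hence a·b ≡ 6x^3 (mod f). (F_7[x]/(f) is a field with 7^4 = 2401 elements since f is irreducible of degree 4.)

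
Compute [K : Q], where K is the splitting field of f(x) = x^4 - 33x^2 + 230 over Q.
[K : Q] = 4

Solving the quadratic in x^2: x^2 = (33 ± √(33^2 - 4·230))/2 = (33 ± √169)/2 = (33 ± 13)/2, giving x^2 = 10 or x^2 = 23. So f(x) = (x^2 - 10)(x^2 - 23) and the roots of f are ±√10, ±√23. Hence the splitting field is K = Q(√10, √23). Since 10 and 23 are distinct squarefree integers > 1, their product 230 is not a perfect square, so √23 ∉ Q(√10). By the tower law [K:Q] = [Q(√10,√23):Q(√10)] · [Q(√10):Q] = 2 · 2 = 4.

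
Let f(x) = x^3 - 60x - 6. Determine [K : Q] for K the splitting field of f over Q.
[K : Q] = 6

By the rational root test, any rational root of the monic integer polynomial f(x) = x^3 - 60x - 6 must be an integer dividing the constant term -6, i.e. one of ±{1, 2, 3, 6}. Evaluating: f(1) = -65, f(-1) = 53, f(2) = -118, f(-2) = 106, f(3) = -159, f(-3) = 147, f(6) = -150, f(-6) = 138; none is 0, so f has no rational root and is therefore irreducible over Q (a cubic with no linear factor over a field is irreducible). For an irreducible cubic, the Galois group is A_3 or S_3 according as the discriminant disc(f) = -4a^3 - 27b^2 = -4·(-60)^3 - 27·(-6)^2 = 863028 is or is not a square in Q. Here disc(f) = 863028 is not a perfect square in Q, so the Galois group of f over Q is not contained in A_3 and must be all of S_3. The splitting field has degree |S_3| = 6 over Q, so [K : Q] = 6.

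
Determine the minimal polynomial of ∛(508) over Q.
m_α(x) = x^3 - 508

α satisfies α^3 = 508, so x^3 - 508 annihilates α. By the rational root test, a rational root p/q (in lowest terms) of x^3 - 508 would satisfy p^3 = 508 q^3, forcing q = 1 and p^3 = 508; but 508 is not a perfect cube, contradiction. A monic cubic over Q with no rational root is irreducible (any nontrivial factorization would include a linear factor). Hence x^3 - 508 is the minimal polynomial of α, and in particular [Q(α):Q] = 3.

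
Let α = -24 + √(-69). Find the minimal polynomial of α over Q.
m_α(x) = x^2 + 48x + 645

From α + 24 = √(-69), squaring gives (α + 24)^2 = -69, i.e. α^2 + 48α + 576 = -69, so α^2 + 48α + 645 = 0. The discriminant of x^2 + 48x + 645 is (48)^2 - 4·(645) = 2304 - 2580 = -276, and 4·(-69) is not a perfect square in Q since -69 is squarefree and ≠ 1. Hence x^2 + 48x + 645 is irreducible over Q and is the minimal polynomial of α.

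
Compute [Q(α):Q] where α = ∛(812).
[Q(α):Q] = 3

The minimal polynomial of α is x^3 - 812, irreducible over Q since 812 is not a perfect cube (so x^3 - 812 has no rational root). Hence [Q(α):Q] = deg(m_α) = 3.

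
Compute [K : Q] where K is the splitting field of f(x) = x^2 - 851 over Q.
[K : Q] = 2

f(x) = x^2 - 851 factors as (x - √851)(x + √851). The splitting field is K = Q(√851). Since 851 is squarefree and > 1, it is not a perfect square, so x^2 - 851 is irreducible over Q and [Q(√851) : Q] = 2. Hence [K : Q] = 2.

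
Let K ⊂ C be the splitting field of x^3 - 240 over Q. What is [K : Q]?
[K : Q] = 6

The roots of x^3 - 240 are ∛240, ω∛240, ω^2∛240 where ω = e^(2πi/3) is a primitive cube root of unity, so K = Q(∛240, ω). Now [Q(∛240):Q] = 3 (since 240 is not a perfect cube, x^3 - 240 is irreducible) and [Q(ω):Q] = 2. Both 2 and 3 divide [K:Q], and [K:Q] ≤ 3·2 = 6, so [K:Q] = 6. (Equivalently: Q(∛240) ⊂ R but ω ∉ R, so [K : Q(∛240)] = 2.)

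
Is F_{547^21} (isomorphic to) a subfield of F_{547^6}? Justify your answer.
No: F_{547^21} is not a subfield of F_{547^6}

F_{p^m} embeds in F_{p^n} iff m | n. Here 21 ∤ 6 (since 6 = 0·21 + 6 with remainder 6 ≠ 0), so F_{547^21} is not a subfield of F_{547^6}. Equivalently: if it were, the tower law would give 21 = [F_{547^21}:F_547] dividing [F_{547^6}:F_547] = 6, contradiction.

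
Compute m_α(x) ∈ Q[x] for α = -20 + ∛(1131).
m_α(x) = x^3 + 60x^2 + 1200x + 6869

Set β = α + 20 = ∛(1131), so β^3 = 1131. Then (α + 20)^3 - 1131 = 0, i.e. α is a root of g(x) = (x + 20)^3 - 1131 = x^3 + 60x^2 + 1200x + 6869. Since g(x) = h(x + 20) where h(x) = x^3 - 1131, and h is irreducible over Q (because 1131 is not a perfect cube, so h has no rational root, and a monic cubic with no rational root is irreducible), g is also irreducible (irreducibility is preserved under the substitution x → x + 20). Hence m_α(x) = x^3 + 60x^2 + 1200x + 6869.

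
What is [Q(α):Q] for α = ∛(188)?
[Q(α):Q] = 3

The minimal polynomial of α is x^3 - 188, irreducible over Q since 188 is not a perfect cube (so x^3 - 188 has no rational root). Hence [Q(α):Q] = deg(m_α) = 3.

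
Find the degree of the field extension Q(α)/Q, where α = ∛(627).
[Q(α):Q] = 3

The minimal polynomial of α is x^3 - 627, irreducible over Q since 627 is not a perfect cube (so x^3 - 627 has no rational root). Hence [Q(α):Q] = deg(m_α) = 3.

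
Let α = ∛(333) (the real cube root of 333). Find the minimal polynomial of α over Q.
m_α(x) = x^3 - 333

α satisfies α^3 = 333, so x^3 - 333 annihilates α. By the rational root test, a rational root p/q (in lowest terms) of x^3 - 333 would satisfy p^3 = 333 q^3, forcing q = 1 and p^3 = 333; but 333 is not a perfect cube, contradiction. A monic cubic over Q with no rational root is irreducible (any nontrivial factorization would include a linear factor). Hence x^3 - 333 is the minimal polynomial of α, and in particular [Q(α):Q] = 3.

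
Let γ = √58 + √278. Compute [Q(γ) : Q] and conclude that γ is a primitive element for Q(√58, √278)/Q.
[Q(γ) : Q] = 4 (equivalently, Q(γ) = Q(√58, √278))

Obviously Q(γ) ⊆ Q(√58, √278), and [Q(√58, √278):Q] = 4 (since 58, 278 are distinct squarefree integers > 1 with 16124 not a perfect square). To show equality we compute the minimal polynomial of γ. From γ = √58 + √278: γ^2 = 58 + 2√(16124) + 278 = 336 + 2√(16124), so γ^2 - 336 = 2√(16124); squaring, (γ^2 - 336)^2 = 4·16124, i.e. γ^4 - 672γ^2 + 112896 - 64496 = 0, i.e. γ^4 - 672γ^2 + 48400 = 0. So γ is a root of x^4 - 672x^2 + 48400. This polynomial is irreducible over Q: it has no rational root (each ±√58 ± √278 is irrational), and any factorization into two quadratics over Q would force √(16124) ∈ Q (pairing opposite roots) or √58, √278 ∈ Q (other pairings), all impossible. Hence [Q(γ):Q] = 4 = [Q(√58, √278):Q], so Q(γ) = Q(√58, √278).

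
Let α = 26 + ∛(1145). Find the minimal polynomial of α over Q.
m_α(x) = x^3 - 78x^2 + 2028x - 18721

Set β = α - 26 = ∛(1145), so β^3 = 1145. Then (α - 26)^3 - 1145 = 0, i.e. α is a root of g(x) = (x - 26)^3 - 1145 = x^3 - 78x^2 + 2028x - 18721. Since g(x) = h(x - 26) where h(x) = x^3 - 1145, and h is irreducible over Q (because 1145 is not a perfect cube, so h has no rational root, and a monic cubic with no rational root is irreducible), g is also irreducible (irreducibility is preserved under the substitution x → x - 26). Hence m_α(x) = x^3 - 78x^2 + 2028x - 18721.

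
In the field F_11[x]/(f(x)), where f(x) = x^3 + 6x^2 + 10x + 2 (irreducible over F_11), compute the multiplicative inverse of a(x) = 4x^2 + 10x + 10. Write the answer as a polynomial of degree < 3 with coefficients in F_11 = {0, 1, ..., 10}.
a(x)^(-1) ≡ 2x^2 + 10x + 8 (mod f(x))

Since f is irreducible over F_11, F_11[x]/(f) is a field and a(x) ≠ 0 has an inverse. Apply the extended Euclidean algorithm to f(x) and a(x) in F_11[x]: f(x) = (3x + 5)·a(x) + (7x + 7);  a(x) = (10x + 4)·(7x + 7) + (4). The last nonzero remainder is the constant 4 = gcd(f, a) in F_11. Back-substituting through the division chain expresses 4 = s(x)·a(x) + t(x)·f(x) with s(x) ≡ 8x^2 + 7x + 10 (mod f), so (8x^2 + 7x + 10)·a(x) ≡ 4 (mod f). Multiplying by 4^(-1) ≡ 3 in F_11 gives a(x)^(-1) ≡ 3·(8x^2 + 7x + 10) ≡ 2x^2 + 10x + 8 (mod f). Check: (4x^2 + 10x + 10)·(2x^2 + 10x + 8) = 8x^4 + 5x^3 + 9x^2 + 4x + 3 ≡ 1 (mod x^3 + 6x^2 + 10x + 2).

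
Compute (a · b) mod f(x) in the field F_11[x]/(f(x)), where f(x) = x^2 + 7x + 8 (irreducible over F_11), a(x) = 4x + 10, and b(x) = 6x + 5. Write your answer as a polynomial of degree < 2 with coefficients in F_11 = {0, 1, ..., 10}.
a · b ≡ 1 (mod f(x))

Multiply in F_11[x]: a(x)·b(x) = (4x + 10)·(6x + 5) = 2x^2 + 3x + 6. This has degree ≥ 2, so divide by f(x) over F_11: 2x^2 + 3x + 6 = (2)·(x^2 + 7x + 8) + (1). Hence a·b ≡ 1 (mod f). (F_11[x]/(f) is a field with 11^2 = 121 elements since f is irreducible of degree 2.)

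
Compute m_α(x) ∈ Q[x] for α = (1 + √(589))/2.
m_α(x) = x^2 - x - 147

From 2α - 1 = √(589), squaring gives (2α - 1)^2 = 589, i.e. 4α^2 - 4α + 1 = 589, so α^2 - α + (1 - 589)/4 = 0. Since 589 ≡ 1 (mod 4), (1 - 589)/4 = -147 ∈ Z. The polynomial x^2 - x - 147 has discriminant 1 - 4·(-147) = 589, which is not a perfect square in Q (d = 589 is squarefree and ≠ 1), so x^2 - x - 147 is irreducible over Q. It is the minimal polynomial of α.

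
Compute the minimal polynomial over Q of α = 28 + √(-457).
m_α(x) = x^2 - 56x + 1241

From α - 28 = √(-457), squaring gives (α - 28)^2 = -457, i.e. α^2 - 56α + 784 = -457, so α^2 - 56α + 1241 = 0. The discriminant of x^2 - 56x + 1241 is (-56)^2 - 4·(1241) = 3136 - 4964 = -1828, and 4·(-457) is not a perfect square in Q since -457 is squarefree and ≠ 1. Hence x^2 - 56x + 1241 is irreducible over Q and is the minimal polynomial of α.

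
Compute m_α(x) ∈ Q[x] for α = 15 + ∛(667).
m_α(x) = x^3 - 45x^2 + 675x - 4042

Set β = α - 15 = ∛(667), so β^3 = 667. Then (α - 15)^3 - 667 = 0, i.e. α is a root of g(x) = (x - 15)^3 - 667 = x^3 - 45x^2 + 675x - 4042. Since g(x) = h(x - 15) where h(x) = x^3 - 667, and h is irreducible over Q (because 667 is not a perfect cube, so h has no rational root, and a monic cubic with no rational root is irreducible), g is also irreducible (irreducibility is preserved under the substitution x → x - 15). Hence m_α(x) = x^3 - 45x^2 + 675x - 4042.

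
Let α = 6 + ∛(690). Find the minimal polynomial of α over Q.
m_α(x) = x^3 - 18x^2 + 108x - 906

Set β = α - 6 = ∛(690), so β^3 = 690. Then (α - 6)^3 - 690 = 0, i.e. α is a root of g(x) = (x - 6)^3 - 690 = x^3 - 18x^2 + 108x - 906. Since g(x) = h(x - 6) where h(x) = x^3 - 690, and h is irreducible over Q (because 690 is not a perfect cube, so h has no rational root, and a monic cubic with no rational root is irreducible), g is also irreducible (irreducibility is preserved under the substitution x → x - 6). Hence m_α(x) = x^3 - 18x^2 + 108x - 906.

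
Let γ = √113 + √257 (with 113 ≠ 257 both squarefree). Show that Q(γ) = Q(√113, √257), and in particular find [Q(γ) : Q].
[Q(γ) : Q] = 4 (equivalently, Q(γ) = Q(√113, √257))

Obviously Q(γ) ⊆ Q(√113, √257), and [Q(√113, √257):Q] = 4 (since 113, 257 are distinct squarefree integers > 1 with 29041 not a perfect square). To show equality we compute the minimal polynomial of γ. From γ = √113 + √257: γ^2 = 113 + 2√(29041) + 257 = 370 + 2√(29041), so γ^2 - 370 = 2√(29041); squaring, (γ^2 - 370)^2 = 4·29041, i.e. γ^4 - 740γ^2 + 136900 - 116164 = 0, i.e. γ^4 - 740γ^2 + 20736 = 0. So γ is a root of x^4 - 740x^2 + 20736. This polynomial is irreducible over Q: it has no rational root (each ±√113 ± √257 is irrational), and any factorization into two quadratics over Q would force √(29041) ∈ Q (pairing opposite roots) or √113, √257 ∈ Q (other pairings), all impossible. Hence [Q(γ):Q] = 4 = [Q(√113, √257):Q], so Q(γ) = Q(√113, √257).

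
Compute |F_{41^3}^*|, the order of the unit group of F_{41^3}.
|F_{41^3}^*| = 68920

F_{41^3} has 41^3 = 68921 elements; its multiplicative group consists of all nonzero elements, so |F_{41^3}^*| = 68921 - 1 = 68920. (It is cyclic since any finite subgroup of the multiplicative group of a field is cyclic.)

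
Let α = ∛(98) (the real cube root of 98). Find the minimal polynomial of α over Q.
m_α(x) = x^3 - 98

α satisfies α^3 = 98, so x^3 - 98 annihilates α. By the rational root test, a rational root p/q (in lowest terms) of x^3 - 98 would satisfy p^3 = 98 q^3, forcing q = 1 and p^3 = 98; but 98 is not a perfect cube, contradiction. A monic cubic over Q with no rational root is irreducible (any nontrivial factorization would include a linear factor). Hence x^3 - 98 is the minimal polynomial of α, and in particular [Q(α):Q] = 3.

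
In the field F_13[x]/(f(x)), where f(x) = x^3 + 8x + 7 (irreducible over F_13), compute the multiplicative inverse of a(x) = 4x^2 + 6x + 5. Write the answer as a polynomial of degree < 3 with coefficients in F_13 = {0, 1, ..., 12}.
a(x)^(-1) ≡ 8x^2 + 8x + 3 (mod f(x))

Since f is irreducible over F_13, F_13[x]/(f) is a field and a(x) ≠ 0 has an inverse. Apply the extended Euclidean algorithm to f(x) and a(x) in F_13[x]: f(x) = (10x + 11)·a(x) + (9x + 4);  a(x) = (12x + 4)·(9x + 4) + (2). The last nonzero remainder is the constant 2 = gcd(f, a) in F_13. Back-substituting through the division chain expresses 2 = s(x)·a(x) + t(x)·f(x) with s(x) ≡ 3x^2 + 3x + 6 (mod f), so (3x^2 + 3x + 6)·a(x) ≡ 2 (mod f). Multiplying by 2^(-1) ≡ 7 in F_13 gives a(x)^(-1) ≡ 7·(3x^2 + 3x + 6) ≡ 8x^2 + 8x + 3 (mod f). Check: (4x^2 + 6x + 5)·(8x^2 + 8x + 3) = 6x^4 + 2x^3 + 9x^2 + 6x + 2 ≡ 1 (mod x^3 + 8x + 7).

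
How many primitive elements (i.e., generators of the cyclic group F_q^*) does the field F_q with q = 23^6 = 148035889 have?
There are φ(148035888) = 35043840 primitive elements

F_q^* is cyclic of order q - 1 = 148035888. A cyclic group of order m has exactly φ(m) generators. Here m = 148035888 = 2^4 · 3^2 · 7 · 11 · 13^2 · 79, so the number of primitive elements is φ(148035888) = 35043840.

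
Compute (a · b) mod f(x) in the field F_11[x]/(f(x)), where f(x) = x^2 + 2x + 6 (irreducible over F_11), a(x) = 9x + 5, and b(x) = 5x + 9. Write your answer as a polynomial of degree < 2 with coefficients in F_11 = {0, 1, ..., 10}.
a · b ≡ 5x + 6 (mod f(x))

Multiply in F_11[x]: a(x)·b(x) = (9x + 5)·(5x + 9) = x^2 + 7x + 1. This has degree ≥ 2, so divide by f(x) over F_11: x^2 + 7x + 1 = (1)·(x^2 + 2x + 6) + (5x + 6). Hence a·b ≡ 5x + 6 (mod f). (F_11[x]/(f) is a field with 11^2 = 121 elements since f is irreducible of degree 2.)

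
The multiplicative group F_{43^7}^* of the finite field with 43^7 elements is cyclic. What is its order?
|F_{43^7}^*| = 271818611106

F_{43^7} has 43^7 = 271818611107 elements; its multiplicative group consists of all nonzero elements, so |F_{43^7}^*| = 271818611107 - 1 = 271818611106. (It is cyclic since any finite subgroup of the multiplicative group of a field is cyclic.)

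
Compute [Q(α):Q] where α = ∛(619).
[Q(α):Q] = 3

The minimal polynomial of α is x^3 - 619, irreducible over Q since 619 is not a perfect cube (so x^3 - 619 has no rational root). Hence [Q(α):Q] = deg(m_α) = 3.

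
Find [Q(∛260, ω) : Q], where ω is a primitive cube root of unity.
[Q(∛260, ω) : Q] = 6

[Q(∛260):Q] = 3 (min poly x^3 - 260, irreducible since 260 is not a perfect cube). [Q(ω):Q] = 2 (min poly x^2 + x + 1). Since Q(∛260) ⊂ R and ω ∉ R, we have ω ∉ Q(∛260), so x^2 + x + 1 remains irreducible over Q(∛260) and [Q(∛260, ω) : Q(∛260)] = 2. By the tower law, [Q(∛260, ω) : Q] = 3 · 2 = 6. (In fact Q(∛260, ω) is the splitting field of x^3 - 260 over Q.)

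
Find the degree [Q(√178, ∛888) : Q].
[Q(√178, ∛888) : Q] = 6

Let L = Q(√178, ∛888). Since Q(√178) ⊂ L and [Q(√178):Q] = 2, the tower law gives 2 | [L:Q]. Likewise Q(∛888) ⊂ L with [Q(∛888):Q] = 3 (because 888 is not a perfect cube), so 3 | [L:Q]. As gcd(2,3) = 1, [L:Q] is divisible by 6. Conversely L is generated over Q by √178 and ∛888, so [L:Q] ≤ 2·3 = 6. Therefore [Q(√178, ∛888) : Q] = 6.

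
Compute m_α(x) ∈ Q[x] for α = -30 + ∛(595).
m_α(x) = x^3 + 90x^2 + 2700x + 26405

Set β = α + 30 = ∛(595), so β^3 = 595. Then (α + 30)^3 - 595 = 0, i.e. α is a root of g(x) = (x + 30)^3 - 595 = x^3 + 90x^2 + 2700x + 26405. Since g(x) = h(x + 30) where h(x) = x^3 - 595, and h is irreducible over Q (because 595 is not a perfect cube, so h has no rational root, and a monic cubic with no rational root is irreducible), g is also irreducible (irreducibility is preserved under the substitution x → x + 30). Hence m_α(x) = x^3 + 90x^2 + 2700x + 26405.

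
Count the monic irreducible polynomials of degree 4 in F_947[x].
There are 201066371418 monic irreducible polynomials of degree 4 over F_947

Each element of F_{947^4} that lies in no proper subfield is a root of exactly one monic irreducible of degree 4 over F_947, and each such polynomial has 4 distinct roots in F_{947^4}. By Möbius inversion the count is N_947(4) = (1/4) Σ_{d|4} μ(4/d) · 947^d = (1/4)(μ(4)·947^1 + μ(2)·947^2 + μ(1)·947^4) = 804265485672/4 = 201066371418.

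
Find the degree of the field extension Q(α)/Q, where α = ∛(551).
[Q(α):Q] = 3

The minimal polynomial of α is x^3 - 551, irreducible over Q since 551 is not a perfect cube (so x^3 - 551 has no rational root). Hence [Q(α):Q] = deg(m_α) = 3.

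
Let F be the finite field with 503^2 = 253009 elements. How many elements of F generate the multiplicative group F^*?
There are φ(253008) = 72000 primitive elements

F_q^* is cyclic of order q - 1 = 253008. A cyclic group of order m has exactly φ(m) generators. Here m = 253008 = 2^4 · 3^2 · 7 · 251, so the number of primitive elements is φ(253008) = 72000.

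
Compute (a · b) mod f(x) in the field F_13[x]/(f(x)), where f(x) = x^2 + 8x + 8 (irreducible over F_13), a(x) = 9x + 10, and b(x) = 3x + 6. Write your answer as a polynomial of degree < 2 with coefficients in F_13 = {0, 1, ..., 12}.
a · b ≡ 11x (mod f(x))

Multiply in F_13[x]: a(x)·b(x) = (9x + 10)·(3x + 6) = x^2 + 6x + 8. This has degree ≥ 2, so divide by f(x) over F_13: x^2 + 6x + 8 = (1)·(x^2 + 8x + 8) + (11x). Hence a·b ≡ 11x (mod f). (F_13[x]/(f) is a field with 13^2 = 169 elements since f is irreducible of degree 2.)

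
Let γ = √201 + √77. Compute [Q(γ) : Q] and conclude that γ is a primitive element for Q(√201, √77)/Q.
[Q(γ) : Q] = 4 (equivalently, Q(γ) = Q(√201, √77))

Obviously Q(γ) ⊆ Q(√201, √77), and [Q(√201, √77):Q] = 4 (since 201, 77 are distinct squarefree integers > 1 with 15477 not a perfect square). To show equality we compute the minimal polynomial of γ. From γ = √201 + √77: γ^2 = 201 + 2√(15477) + 77 = 278 + 2√(15477), so γ^2 - 278 = 2√(15477); squaring, (γ^2 - 278)^2 = 4·15477, i.e. γ^4 - 556γ^2 + 77284 - 61908 = 0, i.e. γ^4 - 556γ^2 + 15376 = 0. So γ is a root of x^4 - 556x^2 + 15376. This polynomial is irreducible over Q: it has no rational root (each ±√201 ± √77 is irrational), and any factorization into two quadratics over Q would force √(15477) ∈ Q (pairing opposite roots) or √201, √77 ∈ Q (other pairings), all impossible. Hence [Q(γ):Q] = 4 = [Q(√201, √77):Q], so Q(γ) = Q(√201, √77).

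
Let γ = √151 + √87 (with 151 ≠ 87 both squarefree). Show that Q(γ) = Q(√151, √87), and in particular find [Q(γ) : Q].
[Q(γ) : Q] = 4 (equivalently, Q(γ) = Q(√151, √87))

Obviously Q(γ) ⊆ Q(√151, √87), and [Q(√151, √87):Q] = 4 (since 151, 87 are distinct squarefree integers > 1 with 13137 not a perfect square). To show equality we compute the minimal polynomial of γ. From γ = √151 + √87: γ^2 = 151 + 2√(13137) + 87 = 238 + 2√(13137), so γ^2 - 238 = 2√(13137); squaring, (γ^2 - 238)^2 = 4·13137, i.e. γ^4 - 476γ^2 + 56644 - 52548 = 0, i.e. γ^4 - 476γ^2 + 4096 = 0. So γ is a root of x^4 - 476x^2 + 4096. This polynomial is irreducible over Q: it has no rational root (each ±√151 ± √87 is irrational), and any factorization into two quadratics over Q would force √(13137) ∈ Q (pairing opposite roots) or √151, √87 ∈ Q (other pairings), all impossible. Hence [Q(γ):Q] = 4 = [Q(√151, √87):Q], so Q(γ) = Q(√151, √87).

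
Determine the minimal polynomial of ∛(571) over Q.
m_α(x) = x^3 - 571

α satisfies α^3 = 571, so x^3 - 571 annihilates α. By the rational root test, a rational root p/q (in lowest terms) of x^3 - 571 would satisfy p^3 = 571 q^3, forcing q = 1 and p^3 = 571; but 571 is not a perfect cube, contradiction. A monic cubic over Q with no rational root is irreducible (any nontrivial factorization would include a linear factor). Hence x^3 - 571 is the minimal polynomial of α, and in particular [Q(α):Q] = 3.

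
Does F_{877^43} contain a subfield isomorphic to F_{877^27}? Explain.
No: F_{877^27} is not a subfield of F_{877^43}

F_{p^m} embeds in F_{p^n} iff m | n. Here 27 ∤ 43 (since 43 = 1·27 + 16 with remainder 16 ≠ 0), so F_{877^27} is not a subfield of F_{877^43}. Equivalently: if it were, the tower law would give 27 = [F_{877^27}:F_877] dividing [F_{877^43}:F_877] = 43, contradiction.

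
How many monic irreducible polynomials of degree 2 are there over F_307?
There are 46971 monic irreducible polynomials of degree 2 over F_307

Each element of F_{307^2} that lies in no proper subfield is a root of exactly one monic irreducible of degree 2 over F_307, and each such polynomial has 2 distinct roots in F_{307^2}. By Möbius inversion the count is N_307(2) = (1/2) Σ_{d|2} μ(2/d) · 307^d = (1/2)(μ(2)·307^1 + μ(1)·307^2) = 93942/2 = 46971.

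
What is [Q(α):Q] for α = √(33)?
[Q(α):Q] = 2

[Q(α):Q] equals the degree of the minimal polynomial of α. Here α^2 = 33 and x^2 - 33 is irreducible (d = 33 is squarefree, ≠ 1, hence not a square), so deg(m_α) = 2. Thus [Q(α):Q] = 2.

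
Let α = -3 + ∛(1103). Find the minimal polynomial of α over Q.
m_α(x) = x^3 + 9x^2 + 27x - 1076

Set β = α + 3 = ∛(1103), so β^3 = 1103. Then (α + 3)^3 - 1103 = 0, i.e. α is a root of g(x) = (x + 3)^3 - 1103 = x^3 + 9x^2 + 27x - 1076. Since g(x) = h(x + 3) where h(x) = x^3 - 1103, and h is irreducible over Q (because 1103 is not a perfect cube, so h has no rational root, and a monic cubic with no rational root is irreducible), g is also irreducible (irreducibility is preserved under the substitution x → x + 3). Hence m_α(x) = x^3 + 9x^2 + 27x - 1076.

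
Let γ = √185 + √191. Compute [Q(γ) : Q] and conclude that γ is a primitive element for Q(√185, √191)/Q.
[Q(γ) : Q] = 4 (equivalently, Q(γ) = Q(√185, √191))

Obviously Q(γ) ⊆ Q(√185, √191), and [Q(√185, √191):Q] = 4 (since 185, 191 are distinct squarefree integers > 1 with 35335 not a perfect square). To show equality we compute the minimal polynomial of γ. From γ = √185 + √191: γ^2 = 185 + 2√(35335) + 191 = 376 + 2√(35335), so γ^2 - 376 = 2√(35335); squaring, (γ^2 - 376)^2 = 4·35335, i.e. γ^4 - 752γ^2 + 141376 - 141340 = 0, i.e. γ^4 - 752γ^2 + 36 = 0. So γ is a root of x^4 - 752x^2 + 36. This polynomial is irreducible over Q: it has no rational root (each ±√185 ± √191 is irrational), and any factorization into two quadratics over Q would force √(35335) ∈ Q (pairing opposite roots) or √185, √191 ∈ Q (other pairings), all impossible. Hence [Q(γ):Q] = 4 = [Q(√185, √191):Q], so Q(γ) = Q(√185, √191).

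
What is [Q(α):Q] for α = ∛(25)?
[Q(α):Q] = 3

The minimal polynomial of α is x^3 - 25, irreducible over Q since 25 is not a perfect cube (so x^3 - 25 has no rational root). Hence [Q(α):Q] = deg(m_α) = 3.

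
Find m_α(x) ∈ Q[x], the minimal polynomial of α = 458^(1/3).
m_α(x) = x^3 - 458

α satisfies α^3 = 458, so x^3 - 458 annihilates α. By the rational root test, a rational root p/q (in lowest terms) of x^3 - 458 would satisfy p^3 = 458 q^3, forcing q = 1 and p^3 = 458; but 458 is not a perfect cube, contradiction. A monic cubic over Q with no rational root is irreducible (any nontrivial factorization would include a linear factor). Hence x^3 - 458 is the minimal polynomial of α, and in particular [Q(α):Q] = 3.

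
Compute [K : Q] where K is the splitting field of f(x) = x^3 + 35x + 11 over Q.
[K : Q] = 6

By the rational root test, any rational root of the monic integer polynomial f(x) = x^3 + 35x + 11 must be an integer dividing the constant term 11, i.e. one of ±{1, 11}. Evaluating: f(1) = 47, f(-1) = -25, f(11) = 1727, f(-11) = -1705; none is 0, so f has no rational root and is therefore irreducible over Q (a cubic with no linear factor over a field is irreducible). For an irreducible cubic, the Galois group is A_3 or S_3 according as the discriminant disc(f) = -4a^3 - 27b^2 = -4·(35)^3 - 27·(11)^2 = -174767 is or is not a square in Q. Here disc(f) = -174767 is not a perfect square in Q, so the Galois group of f over Q is not contained in A_3 and must be all of S_3. The splitting field has degree |S_3| = 6 over Q, so [K : Q] = 6.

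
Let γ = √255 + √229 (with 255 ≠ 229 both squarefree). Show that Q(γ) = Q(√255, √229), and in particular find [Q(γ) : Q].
[Q(γ) : Q] = 4 (equivalently, Q(γ) = Q(√255, √229))

Obviously Q(γ) ⊆ Q(√255, √229), and [Q(√255, √229):Q] = 4 (since 255, 229 are distinct squarefree integers > 1 with 58395 not a perfect square). To show equality we compute the minimal polynomial of γ. From γ = √255 + √229: γ^2 = 255 + 2√(58395) + 229 = 484 + 2√(58395), so γ^2 - 484 = 2√(58395); squaring, (γ^2 - 484)^2 = 4·58395, i.e. γ^4 - 968γ^2 + 234256 - 233580 = 0, i.e. γ^4 - 968γ^2 + 676 = 0. So γ is a root of x^4 - 968x^2 + 676. This polynomial is irreducible over Q: it has no rational root (each ±√255 ± √229 is irrational), and any factorization into two quadratics over Q would force √(58395) ∈ Q (pairing opposite roots) or √255, √229 ∈ Q (other pairings), all impossible. Hence [Q(γ):Q] = 4 = [Q(√255, √229):Q], so Q(γ) = Q(√255, √229).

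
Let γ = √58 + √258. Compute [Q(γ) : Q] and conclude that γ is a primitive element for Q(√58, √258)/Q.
[Q(γ) : Q] = 4 (equivalently, Q(γ) = Q(√58, √258))

Obviously Q(γ) ⊆ Q(√58, √258), and [Q(√58, √258):Q] = 4 (since 58, 258 are distinct squarefree integers > 1 with 14964 not a perfect square). To show equality we compute the minimal polynomial of γ. From γ = √58 + √258: γ^2 = 58 + 2√(14964) + 258 = 316 + 2√(14964), so γ^2 - 316 = 2√(14964); squaring, (γ^2 - 316)^2 = 4·14964, i.e. γ^4 - 632γ^2 + 99856 - 59856 = 0, i.e. γ^4 - 632γ^2 + 40000 = 0. So γ is a root of x^4 - 632x^2 + 40000. This polynomial is irreducible over Q: it has no rational root (each ±√58 ± √258 is irrational), and any factorization into two quadratics over Q would force √(14964) ∈ Q (pairing opposite roots) or √58, √258 ∈ Q (other pairings), all impossible. Hence [Q(γ):Q] = 4 = [Q(√58, √258):Q], so Q(γ) = Q(√58, √258).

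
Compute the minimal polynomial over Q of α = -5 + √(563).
m_α(x) = x^2 + 10x - 538

From α + 5 = √(563), squaring gives (α + 5)^2 = 563, i.e. α^2 + 10α + 25 = 563, so α^2 + 10α - 538 = 0. The discriminant of x^2 + 10x - 538 is (10)^2 - 4·(-538) = 100 + 2152 = 2252, and 4·(563) is not a perfect square in Q since 563 is squarefree and ≠ 1. Hence x^2 + 10x - 538 is irreducible over Q and is the minimal polynomial of α.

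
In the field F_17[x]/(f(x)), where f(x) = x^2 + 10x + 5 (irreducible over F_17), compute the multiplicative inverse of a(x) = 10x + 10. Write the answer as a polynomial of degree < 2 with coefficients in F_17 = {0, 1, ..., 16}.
a(x)^(-1) ≡ 3x + 10 (mod f(x))

Since f is irreducible over F_17, F_17[x]/(f) is a field and a(x) ≠ 0 has an inverse. Apply the extended Euclidean algorithm to f(x) and a(x) in F_17[x]: f(x) = (12x + 6)·a(x) + (13). The last nonzero remainder is the constant 13 = gcd(f, a) in F_17. Back-substituting through the division chain expresses 13 = s(x)·a(x) + t(x)·f(x) with s(x) ≡ 5x + 11 (mod f), so (5x + 11)·a(x) ≡ 13 (mod f). Multiplying by 13^(-1) ≡ 4 in F_17 gives a(x)^(-1) ≡ 4·(5x + 11) ≡ 3x + 10 (mod f). Check: (10x + 10)·(3x + 10) = 13x^2 + 11x + 15 ≡ 1 (mod x^2 + 10x + 5).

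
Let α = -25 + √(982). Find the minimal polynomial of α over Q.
m_α(x) = x^2 + 50x - 357

From α + 25 = √(982), squaring gives (α + 25)^2 = 982, i.e. α^2 + 50α + 625 = 982, so α^2 + 50α - 357 = 0. The discriminant of x^2 + 50x - 357 is (50)^2 - 4·(-357) = 2500 + 1428 = 3928, and 4·(982) is not a perfect square in Q since 982 is squarefree and ≠ 1. Hence x^2 + 50x - 357 is irreducible over Q and is the minimal polynomial of α.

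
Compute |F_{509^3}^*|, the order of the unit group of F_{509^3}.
|F_{509^3}^*| = 131872228

F_{509^3} has 509^3 = 131872229 elements; its multiplicative group consists of all nonzero elements, so |F_{509^3}^*| = 131872229 - 1 = 131872228. (It is cyclic since any finite subgroup of the multiplicative group of a field is cyclic.)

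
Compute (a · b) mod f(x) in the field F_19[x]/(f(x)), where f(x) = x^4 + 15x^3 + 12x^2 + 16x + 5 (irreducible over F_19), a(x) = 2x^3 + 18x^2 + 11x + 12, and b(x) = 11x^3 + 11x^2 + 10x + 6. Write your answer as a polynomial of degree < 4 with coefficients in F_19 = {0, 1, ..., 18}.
a · b ≡ 10x^3 + 15x^2 + 2x + 16 (mod f(x))

Multiply in F_19[x]: a(x)·b(x) = (2x^3 + 18x^2 + 11x + 12)·(11x^3 + 11x^2 + 10x + 6) = 3x^6 + 11x^5 + 16x^4 + 8x^3 + 8x^2 + 15x + 15. This has degree ≥ 4, so divide by f(x) over F_19: 3x^6 + 11x^5 + 16x^4 + 8x^3 + 8x^2 + 15x + 15 = (3x^2 + 4x + 15)·(x^4 + 15x^3 + 12x^2 + 16x + 5) + (10x^3 + 15x^2 + 2x + 16). Hence a·b ≡ 10x^3 + 15x^2 + 2x + 16 (mod f). (F_19[x]/(f) is a field with 19^4 = 130321 elements since f is irreducible of degree 4.)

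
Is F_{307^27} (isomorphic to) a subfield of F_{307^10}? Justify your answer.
No: F_{307^27} is not a subfield of F_{307^10}

F_{p^m} embeds in F_{p^n} iff m | n. Here 27 ∤ 10 (since 10 = 0·27 + 10 with remainder 10 ≠ 0), so F_{307^27} is not a subfield of F_{307^10}. Equivalently: if it were, the tower law would give 27 = [F_{307^27}:F_307] dividing [F_{307^10}:F_307] = 10, contradiction.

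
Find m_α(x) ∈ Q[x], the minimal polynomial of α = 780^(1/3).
m_α(x) = x^3 - 780

α satisfies α^3 = 780, so x^3 - 780 annihilates α. By the rational root test, a rational root p/q (in lowest terms) of x^3 - 780 would satisfy p^3 = 780 q^3, forcing q = 1 and p^3 = 780; but 780 is not a perfect cube, contradiction. A monic cubic over Q with no rational root is irreducible (any nontrivial factorization would include a linear factor). Hence x^3 - 780 is the minimal polynomial of α, and in particular [Q(α):Q] = 3.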